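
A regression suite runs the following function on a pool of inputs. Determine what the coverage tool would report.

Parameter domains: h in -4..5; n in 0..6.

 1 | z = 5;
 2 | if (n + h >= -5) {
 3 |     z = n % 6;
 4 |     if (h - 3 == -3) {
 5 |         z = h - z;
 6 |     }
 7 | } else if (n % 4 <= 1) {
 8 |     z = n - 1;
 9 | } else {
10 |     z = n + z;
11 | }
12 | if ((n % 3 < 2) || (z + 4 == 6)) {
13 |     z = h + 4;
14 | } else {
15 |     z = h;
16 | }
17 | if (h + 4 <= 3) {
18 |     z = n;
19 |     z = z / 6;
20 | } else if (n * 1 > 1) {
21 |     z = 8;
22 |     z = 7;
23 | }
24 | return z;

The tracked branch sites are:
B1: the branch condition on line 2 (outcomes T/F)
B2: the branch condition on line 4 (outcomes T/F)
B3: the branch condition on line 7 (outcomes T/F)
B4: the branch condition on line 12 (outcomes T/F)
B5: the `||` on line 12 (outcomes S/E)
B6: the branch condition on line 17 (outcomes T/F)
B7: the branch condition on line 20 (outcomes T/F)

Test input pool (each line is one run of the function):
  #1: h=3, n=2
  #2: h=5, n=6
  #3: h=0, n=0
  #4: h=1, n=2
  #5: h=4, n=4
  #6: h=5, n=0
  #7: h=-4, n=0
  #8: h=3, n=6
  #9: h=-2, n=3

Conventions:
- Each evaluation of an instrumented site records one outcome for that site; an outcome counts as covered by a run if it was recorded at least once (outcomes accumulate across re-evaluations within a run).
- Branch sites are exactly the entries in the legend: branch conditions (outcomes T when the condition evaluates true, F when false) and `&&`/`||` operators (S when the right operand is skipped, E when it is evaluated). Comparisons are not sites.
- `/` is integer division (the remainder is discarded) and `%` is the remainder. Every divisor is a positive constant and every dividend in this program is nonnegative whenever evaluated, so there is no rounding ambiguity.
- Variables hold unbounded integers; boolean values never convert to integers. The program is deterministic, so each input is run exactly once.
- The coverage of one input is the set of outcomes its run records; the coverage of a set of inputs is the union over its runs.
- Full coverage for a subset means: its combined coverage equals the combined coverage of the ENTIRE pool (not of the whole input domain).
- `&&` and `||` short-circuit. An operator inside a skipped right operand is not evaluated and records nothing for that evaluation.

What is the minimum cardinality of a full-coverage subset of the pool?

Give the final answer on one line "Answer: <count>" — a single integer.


test 1 (h=3, n=2) fires B1->T, B2->F, B5->E, B4->T, B6->F, B7->T; hits B1=T, B2=F, B4=T, B5=E, B6=F, B7=T
test 2 (h=5, n=6) fires B1->T, B2->F, B5->S, B4->T, B6->F, B7->T; hits B1=T, B2=F, B4=T, B5=S, B6=F, B7=T
test 3 (h=0, n=0) fires B1->T, B2->T, B5->S, B4->T, B6->F, B7->F; hits B1=T, B2=T, B4=T, B5=S, B6=F, B7=F
test 4 (h=1, n=2) fires B1->T, B2->F, B5->E, B4->T, B6->F, B7->T; hits B1=T, B2=F, B4=T, B5=E, B6=F, B7=T
test 5 (h=4, n=4) fires B1->T, B2->F, B5->S, B4->T, B6->F, B7->T; hits B1=T, B2=F, B4=T, B5=S, B6=F, B7=T
test 6 (h=5, n=0) fires B1->T, B2->F, B5->S, B4->T, B6->F, B7->F; hits B1=T, B2=F, B4=T, B5=S, B6=F, B7=F
test 7 (h=-4, n=0) fires B1->T, B2->F, B5->S, B4->T, B6->T; hits B1=T, B2=F, B4=T, B5=S, B6=T
test 8 (h=3, n=6) fires B1->T, B2->F, B5->S, B4->T, B6->F, B7->T; hits B1=T, B2=F, B4=T, B5=S, B6=F, B7=T
test 9 (h=-2, n=3) fires B1->T, B2->F, B5->S, B4->T, B6->T; hits B1=T, B2=F, B4=T, B5=S, B6=T
pool-wide coverage (10 outcomes): B1=T, B2=T, B2=F, B4=T, B5=S, B5=E, B6=T, B6=F, B7=T, B7=F
checked all size-1 subsets: none covers 10 outcomes (max 6/10)
checked all size-2 subsets: none covers 10 outcomes (max 9/10)
at size 3, {1, 3, 7} reaches all 10 outcomes; every lexicographically earlier size-3 subset fails
Answer: 3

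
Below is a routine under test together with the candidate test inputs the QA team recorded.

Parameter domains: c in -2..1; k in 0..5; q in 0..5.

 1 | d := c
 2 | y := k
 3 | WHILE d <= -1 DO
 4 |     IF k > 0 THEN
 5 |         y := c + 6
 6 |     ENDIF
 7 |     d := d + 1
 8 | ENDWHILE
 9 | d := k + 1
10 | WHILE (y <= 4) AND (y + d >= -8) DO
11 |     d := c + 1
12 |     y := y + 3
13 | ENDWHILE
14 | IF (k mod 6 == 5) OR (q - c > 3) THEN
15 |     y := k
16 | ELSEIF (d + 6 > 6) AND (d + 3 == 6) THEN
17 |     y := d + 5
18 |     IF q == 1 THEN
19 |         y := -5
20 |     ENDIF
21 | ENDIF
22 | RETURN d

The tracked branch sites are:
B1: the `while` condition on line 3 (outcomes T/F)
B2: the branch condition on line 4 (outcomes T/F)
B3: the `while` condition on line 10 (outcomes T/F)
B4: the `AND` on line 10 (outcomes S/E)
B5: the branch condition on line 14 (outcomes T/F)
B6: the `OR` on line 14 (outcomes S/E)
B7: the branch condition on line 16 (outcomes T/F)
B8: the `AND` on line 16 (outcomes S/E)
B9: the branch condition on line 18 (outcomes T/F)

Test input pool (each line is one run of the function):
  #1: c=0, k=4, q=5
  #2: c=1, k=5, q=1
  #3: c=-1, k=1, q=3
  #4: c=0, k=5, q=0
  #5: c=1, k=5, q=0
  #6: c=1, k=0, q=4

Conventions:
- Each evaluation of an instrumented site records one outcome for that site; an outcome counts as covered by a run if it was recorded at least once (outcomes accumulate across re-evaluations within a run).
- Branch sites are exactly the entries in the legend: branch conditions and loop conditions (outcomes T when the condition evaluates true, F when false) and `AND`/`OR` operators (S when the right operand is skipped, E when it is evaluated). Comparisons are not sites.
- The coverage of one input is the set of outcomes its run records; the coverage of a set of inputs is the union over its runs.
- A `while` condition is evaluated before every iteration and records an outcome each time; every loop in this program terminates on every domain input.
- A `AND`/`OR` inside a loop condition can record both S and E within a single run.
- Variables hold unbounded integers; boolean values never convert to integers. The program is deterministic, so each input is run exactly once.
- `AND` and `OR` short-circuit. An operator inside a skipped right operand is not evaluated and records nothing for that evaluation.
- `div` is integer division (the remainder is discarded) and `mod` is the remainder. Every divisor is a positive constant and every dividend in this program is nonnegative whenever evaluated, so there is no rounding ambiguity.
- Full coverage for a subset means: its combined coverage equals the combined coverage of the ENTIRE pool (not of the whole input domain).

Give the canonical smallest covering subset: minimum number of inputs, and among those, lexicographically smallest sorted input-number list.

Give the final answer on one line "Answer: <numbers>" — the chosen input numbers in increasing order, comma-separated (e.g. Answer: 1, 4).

input #1, c=0, k=4, q=5: events B1->F, B4->E, B3->T, B4->S, B3->F, B6->E, B5->T; outcomes B1=F, B3=T, B3=F, B4=S, B4=E, B5=T, B6=E
input #2, c=1, k=5, q=1: events B1->F, B4->S, B3->F, B6->S, B5->T; outcomes B1=F, B3=F, B4=S, B5=T, B6=S
input #3, c=-1, k=1, q=3: events B1->T, B2->T, B1->F, B4->S, B3->F, B6->E, B5->T; outcomes B1=T, B1=F, B2=T, B3=F, B4=S, B5=T, B6=E
input #4, c=0, k=5, q=0: events B1->F, B4->S, B3->F, B6->S, B5->T; outcomes B1=F, B3=F, B4=S, B5=T, B6=S
input #5, c=1, k=5, q=0: events B1->F, B4->S, B3->F, B6->S, B5->T; outcomes B1=F, B3=F, B4=S, B5=T, B6=S
input #6, c=1, k=0, q=4: events B1->F, B4->E, B3->T, B4->E, B3->T, B4->S, B3->F, B6->E, B5->F, B8->E, B7->F; outcomes B1=F, B3=T, B3=F, B4=S, B4=E, B5=F, B6=E, B7=F, B8=E
together the pool reaches 13 outcomes: B1=T, B1=F, B2=T, B3=T, B3=F, B4=S, B4=E, B5=T, B5=F, B6=S, B6=E, B7=F, B8=E
size 1 is not enough: best union over all size-1 subsets is 9/13
size 2 is not enough: best union over all size-2 subsets is 12/13
inputs {2, 3, 6} (size 3) cover everything; no size-3 subset with a lexicographically smaller index list covers all 13

Answer: 2, 3, 6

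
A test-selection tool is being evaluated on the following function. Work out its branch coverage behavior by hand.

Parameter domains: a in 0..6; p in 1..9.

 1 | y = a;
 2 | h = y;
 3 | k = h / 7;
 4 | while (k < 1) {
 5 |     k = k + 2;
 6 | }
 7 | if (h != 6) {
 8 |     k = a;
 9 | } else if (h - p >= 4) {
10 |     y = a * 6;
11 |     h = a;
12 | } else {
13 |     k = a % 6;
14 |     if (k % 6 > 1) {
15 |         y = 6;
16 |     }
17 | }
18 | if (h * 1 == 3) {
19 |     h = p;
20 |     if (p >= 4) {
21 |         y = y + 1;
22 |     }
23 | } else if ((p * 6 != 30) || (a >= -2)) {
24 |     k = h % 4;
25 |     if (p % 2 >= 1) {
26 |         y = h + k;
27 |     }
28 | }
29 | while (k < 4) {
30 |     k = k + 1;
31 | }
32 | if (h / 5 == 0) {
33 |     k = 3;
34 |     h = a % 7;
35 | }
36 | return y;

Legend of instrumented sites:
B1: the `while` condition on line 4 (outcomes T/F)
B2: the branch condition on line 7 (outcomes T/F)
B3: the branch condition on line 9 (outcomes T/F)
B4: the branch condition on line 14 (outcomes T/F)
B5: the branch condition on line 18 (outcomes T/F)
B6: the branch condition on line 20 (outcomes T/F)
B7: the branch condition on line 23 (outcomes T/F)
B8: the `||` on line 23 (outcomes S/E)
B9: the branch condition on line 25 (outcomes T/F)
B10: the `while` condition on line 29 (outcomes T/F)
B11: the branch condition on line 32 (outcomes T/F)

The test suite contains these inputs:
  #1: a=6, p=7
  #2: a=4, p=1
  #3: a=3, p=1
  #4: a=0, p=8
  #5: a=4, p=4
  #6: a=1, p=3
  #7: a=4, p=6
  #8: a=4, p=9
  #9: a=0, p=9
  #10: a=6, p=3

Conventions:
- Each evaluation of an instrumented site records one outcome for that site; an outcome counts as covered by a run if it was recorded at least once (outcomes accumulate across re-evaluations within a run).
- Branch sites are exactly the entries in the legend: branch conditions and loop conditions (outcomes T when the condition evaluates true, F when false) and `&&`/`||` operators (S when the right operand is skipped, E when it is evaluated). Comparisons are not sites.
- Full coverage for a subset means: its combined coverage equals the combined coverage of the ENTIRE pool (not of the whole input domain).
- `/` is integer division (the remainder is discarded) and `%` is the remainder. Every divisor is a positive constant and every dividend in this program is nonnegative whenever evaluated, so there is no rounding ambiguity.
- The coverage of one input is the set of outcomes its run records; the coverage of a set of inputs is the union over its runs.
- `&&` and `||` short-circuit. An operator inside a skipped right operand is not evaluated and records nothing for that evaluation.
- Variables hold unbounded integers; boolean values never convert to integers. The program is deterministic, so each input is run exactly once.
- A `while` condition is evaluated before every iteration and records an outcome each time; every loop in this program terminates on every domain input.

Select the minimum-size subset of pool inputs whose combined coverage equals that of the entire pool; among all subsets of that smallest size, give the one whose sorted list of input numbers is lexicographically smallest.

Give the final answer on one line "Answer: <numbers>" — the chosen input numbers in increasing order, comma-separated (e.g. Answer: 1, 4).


run #1 (a=6, p=7) runs B1->T, B1->F, B2->F, B3->F, B4->F, B5->F, B8->S, B7->T, B9->T, B10->T, B10->T, B10->F, B11->F; records B1=T, B1=F, B2=F, B3=F, B4=F, B5=F, B7=T, B8=S, B9=T, B10=T, B10=F, B11=F
run #2 (a=4, p=1) runs B1->T, B1->F, B2->T, B5->F, B8->S, B7->T, B9->T, B10->T, B10->T, B10->T, B10->T, B10->F, B11->T; records B1=T, B1=F, B2=T, B5=F, B7=T, B8=S, B9=T, B10=T, B10=F, B11=T
run #3 (a=3, p=1) runs B1->T, B1->F, B2->T, B5->T, B6->F, B10->T, B10->F, B11->T; records B1=T, B1=F, B2=T, B5=T, B6=F, B10=T, B10=F, B11=T
run #4 (a=0, p=8) runs B1->T, B1->F, B2->T, B5->F, B8->S, B7->T, B9->F, B10->T, B10->T, B10->T, B10->T, B10->F, B11->T; records B1=T, B1=F, B2=T, B5=F, B7=T, B8=S, B9=F, B10=T, B10=F, B11=T
run #5 (a=4, p=4) runs B1->T, B1->F, B2->T, B5->F, B8->S, B7->T, B9->F, B10->T, B10->T, B10->T, B10->T, B10->F, B11->T; records B1=T, B1=F, B2=T, B5=F, B7=T, B8=S, B9=F, B10=T, B10=F, B11=T
run #6 (a=1, p=3) runs B1->T, B1->F, B2->T, B5->F, B8->S, B7->T, B9->T, B10->T, B10->T, B10->T, B10->F, B11->T; records B1=T, B1=F, B2=T, B5=F, B7=T, B8=S, B9=T, B10=T, B10=F, B11=T
run #7 (a=4, p=6) runs B1->T, B1->F, B2->T, B5->F, B8->S, B7->T, B9->F, B10->T, B10->T, B10->T, B10->T, B10->F, B11->T; records B1=T, B1=F, B2=T, B5=F, B7=T, B8=S, B9=F, B10=T, B10=F, B11=T
run #8 (a=4, p=9) runs B1->T, B1->F, B2->T, B5->F, B8->S, B7->T, B9->T, B10->T, B10->T, B10->T, B10->T, B10->F, B11->T; records B1=T, B1=F, B2=T, B5=F, B7=T, B8=S, B9=T, B10=T, B10=F, B11=T
run #9 (a=0, p=9) runs B1->T, B1->F, B2->T, B5->F, B8->S, B7->T, B9->T, B10->T, B10->T, B10->T, B10->T, B10->F, B11->T; records B1=T, B1=F, B2=T, B5=F, B7=T, B8=S, B9=T, B10=T, B10=F, B11=T
run #10 (a=6, p=3) runs B1->T, B1->F, B2->F, B3->F, B4->F, B5->F, B8->S, B7->T, B9->T, B10->T, B10->T, B10->F, B11->F; records B1=T, B1=F, B2=F, B3=F, B4=F, B5=F, B7=T, B8=S, B9=T, B10=T, B10=F, B11=F
the full pool covers 17 outcomes: B1=T, B1=F, B2=T, B2=F, B3=F, B4=F, B5=T, B5=F, B6=F, B7=T, B8=S, B9=T, B9=F, B10=T, B10=F, B11=T, B11=F
no size-1 subset reaches all 17 outcomes (best union: 12/17)
no size-2 subset reaches all 17 outcomes (best union: 16/17)
inputs {1, 3, 4} (size 3) cover everything; no size-3 subset with a lexicographically smaller index list covers all 17
Answer: 1, 3, 4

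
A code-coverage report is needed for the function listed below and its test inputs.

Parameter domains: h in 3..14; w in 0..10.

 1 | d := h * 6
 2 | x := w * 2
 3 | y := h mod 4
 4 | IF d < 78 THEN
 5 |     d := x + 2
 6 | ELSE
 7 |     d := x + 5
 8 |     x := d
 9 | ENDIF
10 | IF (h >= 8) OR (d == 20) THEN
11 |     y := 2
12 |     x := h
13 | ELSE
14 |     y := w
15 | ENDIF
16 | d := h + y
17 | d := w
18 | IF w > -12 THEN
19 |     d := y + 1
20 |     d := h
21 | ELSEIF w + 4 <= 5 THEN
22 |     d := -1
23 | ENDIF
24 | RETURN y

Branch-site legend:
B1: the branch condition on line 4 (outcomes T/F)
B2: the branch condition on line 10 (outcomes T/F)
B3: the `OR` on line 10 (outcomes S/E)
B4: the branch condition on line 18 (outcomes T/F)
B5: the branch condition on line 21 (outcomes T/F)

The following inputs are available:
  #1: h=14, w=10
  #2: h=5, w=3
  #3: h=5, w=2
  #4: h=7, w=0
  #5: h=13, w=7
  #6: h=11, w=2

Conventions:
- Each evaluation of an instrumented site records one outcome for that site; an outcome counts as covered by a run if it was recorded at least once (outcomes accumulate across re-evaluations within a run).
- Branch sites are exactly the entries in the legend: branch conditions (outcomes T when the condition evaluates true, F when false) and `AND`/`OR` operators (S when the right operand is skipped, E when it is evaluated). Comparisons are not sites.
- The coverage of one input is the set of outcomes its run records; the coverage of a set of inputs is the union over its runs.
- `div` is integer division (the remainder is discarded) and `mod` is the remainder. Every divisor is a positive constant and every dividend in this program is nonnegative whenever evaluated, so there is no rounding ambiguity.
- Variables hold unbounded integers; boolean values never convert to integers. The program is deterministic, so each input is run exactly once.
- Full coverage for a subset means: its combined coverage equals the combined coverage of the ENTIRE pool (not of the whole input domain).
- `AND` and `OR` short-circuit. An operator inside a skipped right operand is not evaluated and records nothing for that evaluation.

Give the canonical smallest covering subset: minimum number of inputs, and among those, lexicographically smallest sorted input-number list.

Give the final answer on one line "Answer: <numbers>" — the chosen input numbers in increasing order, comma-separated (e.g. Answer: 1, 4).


input #1, h=14, w=10: outcomes B1=F, B2=T, B3=S, B4=T
input #2, h=5, w=3: outcomes B1=T, B2=F, B3=E, B4=T
input #3, h=5, w=2: outcomes B1=T, B2=F, B3=E, B4=T
input #4, h=7, w=0: outcomes B1=T, B2=F, B3=E, B4=T
input #5, h=13, w=7: outcomes B1=F, B2=T, B3=S, B4=T
input #6, h=11, w=2: outcomes B1=T, B2=T, B3=S, B4=T
pool-wide coverage (7 outcomes): B1=T, B1=F, B2=T, B2=F, B3=S, B3=E, B4=T
size 1 is not enough: best union over all size-1 subsets is 4/7
inputs {1, 2} (size 2) cover everything; no size-2 subset with a lexicographically smaller index list covers all 7
Answer: 1, 2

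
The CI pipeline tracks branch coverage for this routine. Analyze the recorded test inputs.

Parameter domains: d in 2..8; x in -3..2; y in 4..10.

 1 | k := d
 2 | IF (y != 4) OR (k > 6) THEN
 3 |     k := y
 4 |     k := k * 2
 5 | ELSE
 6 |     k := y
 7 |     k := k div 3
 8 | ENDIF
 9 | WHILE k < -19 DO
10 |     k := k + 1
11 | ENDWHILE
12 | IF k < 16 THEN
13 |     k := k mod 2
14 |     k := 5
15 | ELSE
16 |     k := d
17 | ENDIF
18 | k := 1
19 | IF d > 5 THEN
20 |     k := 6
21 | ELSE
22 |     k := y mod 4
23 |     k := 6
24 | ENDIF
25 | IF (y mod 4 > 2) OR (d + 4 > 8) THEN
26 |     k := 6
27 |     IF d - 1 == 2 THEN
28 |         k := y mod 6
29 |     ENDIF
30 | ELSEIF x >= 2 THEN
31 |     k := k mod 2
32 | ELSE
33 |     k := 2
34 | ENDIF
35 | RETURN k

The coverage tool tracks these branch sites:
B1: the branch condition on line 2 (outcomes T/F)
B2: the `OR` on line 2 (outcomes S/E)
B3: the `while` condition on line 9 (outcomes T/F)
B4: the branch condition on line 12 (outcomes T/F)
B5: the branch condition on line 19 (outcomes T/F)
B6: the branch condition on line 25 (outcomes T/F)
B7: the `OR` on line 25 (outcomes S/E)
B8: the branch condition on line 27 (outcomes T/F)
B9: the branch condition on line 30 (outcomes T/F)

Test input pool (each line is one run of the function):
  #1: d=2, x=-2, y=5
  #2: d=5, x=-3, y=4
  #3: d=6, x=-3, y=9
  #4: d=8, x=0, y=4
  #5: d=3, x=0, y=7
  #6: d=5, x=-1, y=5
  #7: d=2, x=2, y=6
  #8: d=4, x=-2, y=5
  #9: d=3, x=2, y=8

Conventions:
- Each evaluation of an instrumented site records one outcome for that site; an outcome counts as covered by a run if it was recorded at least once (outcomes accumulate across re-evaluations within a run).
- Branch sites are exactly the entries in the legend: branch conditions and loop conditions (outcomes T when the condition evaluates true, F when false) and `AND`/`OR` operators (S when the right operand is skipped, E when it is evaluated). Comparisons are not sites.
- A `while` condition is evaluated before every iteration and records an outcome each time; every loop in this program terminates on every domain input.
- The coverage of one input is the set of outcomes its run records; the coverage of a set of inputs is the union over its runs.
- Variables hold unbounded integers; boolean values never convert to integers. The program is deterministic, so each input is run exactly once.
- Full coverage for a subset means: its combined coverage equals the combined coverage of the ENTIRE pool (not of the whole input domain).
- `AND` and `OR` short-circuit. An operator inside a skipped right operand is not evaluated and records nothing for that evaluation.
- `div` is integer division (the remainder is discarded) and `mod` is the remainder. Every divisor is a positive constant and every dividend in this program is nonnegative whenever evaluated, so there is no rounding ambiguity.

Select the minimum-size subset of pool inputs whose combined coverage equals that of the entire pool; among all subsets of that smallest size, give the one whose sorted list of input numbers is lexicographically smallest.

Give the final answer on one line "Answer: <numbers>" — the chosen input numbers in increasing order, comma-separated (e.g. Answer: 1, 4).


test 1 (d=2, x=-2, y=5) fires B2->S, B1->T, B3->F, B4->T, B5->F, B7->E, B6->F, B9->F; hits B1=T, B2=S, B3=F, B4=T, B5=F, B6=F, B7=E, B9=F
test 2 (d=5, x=-3, y=4) fires B2->E, B1->F, B3->F, B4->T, B5->F, B7->E, B6->T, B8->F; hits B1=F, B2=E, B3=F, B4=T, B5=F, B6=T, B7=E, B8=F
test 3 (d=6, x=-3, y=9) fires B2->S, B1->T, B3->F, B4->F, B5->T, B7->E, B6->T, B8->F; hits B1=T, B2=S, B3=F, B4=F, B5=T, B6=T, B7=E, B8=F
test 4 (d=8, x=0, y=4) fires B2->E, B1->T, B3->F, B4->T, B5->T, B7->E, B6->T, B8->F; hits B1=T, B2=E, B3=F, B4=T, B5=T, B6=T, B7=E, B8=F
test 5 (d=3, x=0, y=7) fires B2->S, B1->T, B3->F, B4->T, B5->F, B7->S, B6->T, B8->T; hits B1=T, B2=S, B3=F, B4=T, B5=F, B6=T, B7=S, B8=T
test 6 (d=5, x=-1, y=5) fires B2->S, B1->T, B3->F, B4->T, B5->F, B7->E, B6->T, B8->F; hits B1=T, B2=S, B3=F, B4=T, B5=F, B6=T, B7=E, B8=F
test 7 (d=2, x=2, y=6) fires B2->S, B1->T, B3->F, B4->T, B5->F, B7->E, B6->F, B9->T; hits B1=T, B2=S, B3=F, B4=T, B5=F, B6=F, B7=E, B9=T
test 8 (d=4, x=-2, y=5) fires B2->S, B1->T, B3->F, B4->T, B5->F, B7->E, B6->F, B9->F; hits B1=T, B2=S, B3=F, B4=T, B5=F, B6=F, B7=E, B9=F
test 9 (d=3, x=2, y=8) fires B2->S, B1->T, B3->F, B4->F, B5->F, B7->E, B6->F, B9->T; hits B1=T, B2=S, B3=F, B4=F, B5=F, B6=F, B7=E, B9=T
pool-wide coverage (17 outcomes): B1=T, B1=F, B2=S, B2=E, B3=F, B4=T, B4=F, B5=T, B5=F, B6=T, B6=F, B7=S, B7=E, B8=T, B8=F, B9=T, B9=F
every size-1 subset falls short of the 17 outcomes (best: 8/17)
every size-2 subset falls short of the 17 outcomes (best: 13/17)
every size-3 subset falls short of the 17 outcomes (best: 15/17)
every size-4 subset falls short of the 17 outcomes (best: 16/17)
the canonical winner is {1, 2, 3, 5, 7}: size 5, full 17-outcome coverage, earliest index list among size-5 covers
Answer: 1, 2, 3, 5, 7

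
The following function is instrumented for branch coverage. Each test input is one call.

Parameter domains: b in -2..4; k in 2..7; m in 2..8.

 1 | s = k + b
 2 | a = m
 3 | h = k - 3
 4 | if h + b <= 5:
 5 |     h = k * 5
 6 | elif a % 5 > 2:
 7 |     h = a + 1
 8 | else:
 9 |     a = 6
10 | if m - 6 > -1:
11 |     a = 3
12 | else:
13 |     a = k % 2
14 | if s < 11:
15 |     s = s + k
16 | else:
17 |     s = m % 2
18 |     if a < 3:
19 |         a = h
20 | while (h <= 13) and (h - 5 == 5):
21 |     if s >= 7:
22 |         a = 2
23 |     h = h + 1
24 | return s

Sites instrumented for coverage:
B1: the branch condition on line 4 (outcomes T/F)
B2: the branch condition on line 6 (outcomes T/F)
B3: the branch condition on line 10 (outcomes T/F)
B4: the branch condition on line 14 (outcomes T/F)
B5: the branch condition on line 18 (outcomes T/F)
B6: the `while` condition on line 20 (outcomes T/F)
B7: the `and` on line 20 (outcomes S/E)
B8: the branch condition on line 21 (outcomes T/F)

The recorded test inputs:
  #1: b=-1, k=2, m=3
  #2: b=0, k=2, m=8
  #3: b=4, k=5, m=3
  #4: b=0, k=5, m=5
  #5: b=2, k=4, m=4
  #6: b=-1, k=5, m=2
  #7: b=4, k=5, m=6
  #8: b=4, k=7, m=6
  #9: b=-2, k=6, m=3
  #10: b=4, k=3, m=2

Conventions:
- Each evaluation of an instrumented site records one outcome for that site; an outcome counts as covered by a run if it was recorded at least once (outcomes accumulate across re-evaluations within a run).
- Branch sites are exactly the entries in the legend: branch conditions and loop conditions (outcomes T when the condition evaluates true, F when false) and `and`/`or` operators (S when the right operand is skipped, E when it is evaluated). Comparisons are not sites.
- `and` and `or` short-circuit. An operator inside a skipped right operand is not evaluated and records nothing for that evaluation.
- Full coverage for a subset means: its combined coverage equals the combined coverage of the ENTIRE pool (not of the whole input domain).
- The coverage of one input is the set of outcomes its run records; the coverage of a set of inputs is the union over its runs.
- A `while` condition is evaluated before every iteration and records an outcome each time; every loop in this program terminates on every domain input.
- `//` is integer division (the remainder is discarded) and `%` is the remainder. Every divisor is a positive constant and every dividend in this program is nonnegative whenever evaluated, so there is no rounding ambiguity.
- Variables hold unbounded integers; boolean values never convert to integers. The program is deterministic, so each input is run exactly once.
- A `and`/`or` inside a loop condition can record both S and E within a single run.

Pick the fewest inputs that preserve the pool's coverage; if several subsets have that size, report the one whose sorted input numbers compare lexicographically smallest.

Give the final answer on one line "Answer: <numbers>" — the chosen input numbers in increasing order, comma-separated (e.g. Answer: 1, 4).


input #1, b=-1, k=2, m=3: outcomes B1=T, B3=F, B4=T, B6=T, B6=F, B7=E, B8=F
input #2, b=0, k=2, m=8: outcomes B1=T, B3=T, B4=T, B6=T, B6=F, B7=E, B8=F
input #3, b=4, k=5, m=3: outcomes B1=F, B2=T, B3=F, B4=T, B6=F, B7=E
input #4, b=0, k=5, m=5: outcomes B1=T, B3=F, B4=T, B6=F, B7=S
input #5, b=2, k=4, m=4: outcomes B1=T, B3=F, B4=T, B6=F, B7=S
input #6, b=-1, k=5, m=2: outcomes B1=T, B3=F, B4=T, B6=F, B7=S
input #7, b=4, k=5, m=6: outcomes B1=F, B2=F, B3=T, B4=T, B6=F, B7=E
input #8, b=4, k=7, m=6: outcomes B1=F, B2=F, B3=T, B4=F, B5=F, B6=F, B7=E
input #9, b=-2, k=6, m=3: outcomes B1=T, B3=F, B4=T, B6=F, B7=S
input #10, b=4, k=3, m=2: outcomes B1=T, B3=F, B4=T, B6=F, B7=S
together the pool reaches 14 outcomes: B1=T, B1=F, B2=T, B2=F, B3=T, B3=F, B4=T, B4=F, B5=F, B6=T, B6=F, B7=S, B7=E, B8=F
no size-1 subset reaches all 14 outcomes (best union: 7/14)
no size-2 subset reaches all 14 outcomes (best union: 12/14)
no size-3 subset reaches all 14 outcomes (best union: 13/14)
inputs {1, 3, 4, 8} (size 4) cover everything; no size-4 subset with a lexicographically smaller index list covers all 14
Answer: 1, 3, 4, 8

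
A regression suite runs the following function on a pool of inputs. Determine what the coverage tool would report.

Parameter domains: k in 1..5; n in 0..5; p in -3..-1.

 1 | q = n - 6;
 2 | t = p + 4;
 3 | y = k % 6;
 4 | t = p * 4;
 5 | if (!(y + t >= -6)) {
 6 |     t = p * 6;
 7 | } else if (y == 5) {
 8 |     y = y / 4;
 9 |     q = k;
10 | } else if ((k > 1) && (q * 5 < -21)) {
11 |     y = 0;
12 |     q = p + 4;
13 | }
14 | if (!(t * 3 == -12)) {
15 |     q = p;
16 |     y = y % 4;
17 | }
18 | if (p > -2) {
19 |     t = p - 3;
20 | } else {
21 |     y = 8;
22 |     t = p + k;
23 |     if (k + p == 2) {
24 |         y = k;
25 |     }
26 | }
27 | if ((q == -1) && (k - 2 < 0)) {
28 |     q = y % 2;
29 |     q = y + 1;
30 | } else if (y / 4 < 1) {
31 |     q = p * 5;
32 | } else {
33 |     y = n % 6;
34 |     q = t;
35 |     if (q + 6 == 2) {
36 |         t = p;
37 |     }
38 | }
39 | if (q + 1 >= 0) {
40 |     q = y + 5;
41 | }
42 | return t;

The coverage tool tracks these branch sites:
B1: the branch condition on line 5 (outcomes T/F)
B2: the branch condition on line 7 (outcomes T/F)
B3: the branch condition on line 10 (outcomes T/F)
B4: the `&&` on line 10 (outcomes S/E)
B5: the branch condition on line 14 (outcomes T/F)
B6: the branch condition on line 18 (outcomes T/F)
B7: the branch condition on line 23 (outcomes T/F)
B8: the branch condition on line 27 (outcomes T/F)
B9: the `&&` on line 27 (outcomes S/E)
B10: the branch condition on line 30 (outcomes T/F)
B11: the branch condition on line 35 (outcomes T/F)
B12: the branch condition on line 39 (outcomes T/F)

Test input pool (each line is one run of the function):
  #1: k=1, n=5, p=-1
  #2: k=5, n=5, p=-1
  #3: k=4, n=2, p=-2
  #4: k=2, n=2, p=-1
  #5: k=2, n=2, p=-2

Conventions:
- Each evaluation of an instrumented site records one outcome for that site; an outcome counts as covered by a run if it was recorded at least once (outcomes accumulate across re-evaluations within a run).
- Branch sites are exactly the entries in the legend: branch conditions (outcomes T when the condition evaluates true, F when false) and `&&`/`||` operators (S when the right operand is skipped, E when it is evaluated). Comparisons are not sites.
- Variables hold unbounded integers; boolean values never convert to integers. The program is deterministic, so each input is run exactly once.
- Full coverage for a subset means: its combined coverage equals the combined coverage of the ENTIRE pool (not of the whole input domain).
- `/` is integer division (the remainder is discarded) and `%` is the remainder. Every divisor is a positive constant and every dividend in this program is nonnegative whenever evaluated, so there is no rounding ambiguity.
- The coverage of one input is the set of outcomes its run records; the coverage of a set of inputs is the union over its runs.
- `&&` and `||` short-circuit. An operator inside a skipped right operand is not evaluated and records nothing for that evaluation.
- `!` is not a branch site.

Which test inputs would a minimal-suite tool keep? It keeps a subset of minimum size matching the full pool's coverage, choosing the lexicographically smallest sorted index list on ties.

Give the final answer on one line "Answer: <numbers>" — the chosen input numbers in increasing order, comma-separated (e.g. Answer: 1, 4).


#1 (k=1, n=5, p=-1) -> B1->F, B2->F, B4->S, B3->F, B5->F, B6->T, B9->E, B8->T, B12->T; covered: B1=F, B2=F, B3=F, B4=S, B5=F, B6=T, B8=T, B9=E, B12=T
#2 (k=5, n=5, p=-1) -> B1->F, B2->T, B5->F, B6->T, B9->S, B8->F, B10->T, B12->F; covered: B1=F, B2=T, B5=F, B6=T, B8=F, B9=S, B10=T, B12=F
#3 (k=4, n=2, p=-2) -> B1->F, B2->F, B4->E, B3->F, B5->T, B6->F, B7->T, B9->S, B8->F, B10->F, B11->F, B12->T; covered: B1=F, B2=F, B3=F, B4=E, B5=T, B6=F, B7=T, B8=F, B9=S, B10=F, B11=F, B12=T
#4 (k=2, n=2, p=-1) -> B1->F, B2->F, B4->E, B3->F, B5->F, B6->T, B9->S, B8->F, B10->T, B12->F; covered: B1=F, B2=F, B3=F, B4=E, B5=F, B6=T, B8=F, B9=S, B10=T, B12=F
#5 (k=2, n=2, p=-2) -> B1->F, B2->F, B4->E, B3->F, B5->T, B6->F, B7->F, B9->S, B8->F, B10->F, B11->F, B12->T; covered: B1=F, B2=F, B3=F, B4=E, B5=T, B6=F, B7=F, B8=F, B9=S, B10=F, B11=F, B12=T
together the pool reaches 21 outcomes: B1=F, B2=T, B2=F, B3=F, B4=S, B4=E, B5=T, B5=F, B6=T, B6=F, B7=T, B7=F, B8=T, B8=F, B9=S, B9=E, B10=T, B10=F, B11=F, B12=T, B12=F
every size-1 subset falls short of the 21 outcomes (best: 12/21)
every size-2 subset falls short of the 21 outcomes (best: 17/21)
every size-3 subset falls short of the 21 outcomes (best: 20/21)
at size 4, {1, 2, 3, 5} reaches all 21 outcomes; every lexicographically earlier size-4 subset fails
Answer: 1, 2, 3, 5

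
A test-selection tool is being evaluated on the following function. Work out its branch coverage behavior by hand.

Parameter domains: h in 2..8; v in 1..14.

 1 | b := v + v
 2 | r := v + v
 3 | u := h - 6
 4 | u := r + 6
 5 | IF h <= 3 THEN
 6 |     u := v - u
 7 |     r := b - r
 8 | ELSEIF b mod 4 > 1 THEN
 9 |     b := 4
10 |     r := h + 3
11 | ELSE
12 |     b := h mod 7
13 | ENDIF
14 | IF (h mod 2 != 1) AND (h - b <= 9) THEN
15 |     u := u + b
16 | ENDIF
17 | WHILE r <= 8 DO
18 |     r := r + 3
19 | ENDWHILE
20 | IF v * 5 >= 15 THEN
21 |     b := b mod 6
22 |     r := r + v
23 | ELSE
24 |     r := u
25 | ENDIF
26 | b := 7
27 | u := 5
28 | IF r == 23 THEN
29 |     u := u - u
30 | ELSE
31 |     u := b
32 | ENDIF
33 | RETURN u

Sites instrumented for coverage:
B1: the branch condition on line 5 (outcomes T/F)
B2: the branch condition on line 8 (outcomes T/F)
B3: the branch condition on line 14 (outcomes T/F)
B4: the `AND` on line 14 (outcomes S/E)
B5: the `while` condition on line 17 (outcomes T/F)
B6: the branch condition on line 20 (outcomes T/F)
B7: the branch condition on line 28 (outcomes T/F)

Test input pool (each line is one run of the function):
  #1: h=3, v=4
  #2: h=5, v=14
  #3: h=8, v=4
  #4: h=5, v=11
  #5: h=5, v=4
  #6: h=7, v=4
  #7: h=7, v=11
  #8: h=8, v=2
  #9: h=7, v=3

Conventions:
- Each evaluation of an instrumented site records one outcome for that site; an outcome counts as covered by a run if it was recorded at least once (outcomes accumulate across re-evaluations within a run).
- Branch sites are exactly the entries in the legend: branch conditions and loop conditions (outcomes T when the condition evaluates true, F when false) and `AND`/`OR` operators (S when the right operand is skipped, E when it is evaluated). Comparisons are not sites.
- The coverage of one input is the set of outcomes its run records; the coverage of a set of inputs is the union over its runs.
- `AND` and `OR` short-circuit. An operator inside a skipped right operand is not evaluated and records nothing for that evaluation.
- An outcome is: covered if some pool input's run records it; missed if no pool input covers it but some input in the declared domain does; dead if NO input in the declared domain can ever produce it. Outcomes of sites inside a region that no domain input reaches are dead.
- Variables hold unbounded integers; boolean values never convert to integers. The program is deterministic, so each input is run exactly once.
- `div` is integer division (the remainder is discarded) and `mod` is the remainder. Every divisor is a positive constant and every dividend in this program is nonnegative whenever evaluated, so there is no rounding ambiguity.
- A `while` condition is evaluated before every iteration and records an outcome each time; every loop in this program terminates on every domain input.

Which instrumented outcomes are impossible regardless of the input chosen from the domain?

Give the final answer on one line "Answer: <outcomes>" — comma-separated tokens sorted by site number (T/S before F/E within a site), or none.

sweeping the full domain (98 inputs) for each outcome:
  reachable outcomes have witnesses, e.g. B1=T (e.g. h=2, v=1), B1=F (e.g. h=4, v=1), B2=T (e.g. h=4, v=1), B2=F (e.g. h=4, v=2)

Answer: none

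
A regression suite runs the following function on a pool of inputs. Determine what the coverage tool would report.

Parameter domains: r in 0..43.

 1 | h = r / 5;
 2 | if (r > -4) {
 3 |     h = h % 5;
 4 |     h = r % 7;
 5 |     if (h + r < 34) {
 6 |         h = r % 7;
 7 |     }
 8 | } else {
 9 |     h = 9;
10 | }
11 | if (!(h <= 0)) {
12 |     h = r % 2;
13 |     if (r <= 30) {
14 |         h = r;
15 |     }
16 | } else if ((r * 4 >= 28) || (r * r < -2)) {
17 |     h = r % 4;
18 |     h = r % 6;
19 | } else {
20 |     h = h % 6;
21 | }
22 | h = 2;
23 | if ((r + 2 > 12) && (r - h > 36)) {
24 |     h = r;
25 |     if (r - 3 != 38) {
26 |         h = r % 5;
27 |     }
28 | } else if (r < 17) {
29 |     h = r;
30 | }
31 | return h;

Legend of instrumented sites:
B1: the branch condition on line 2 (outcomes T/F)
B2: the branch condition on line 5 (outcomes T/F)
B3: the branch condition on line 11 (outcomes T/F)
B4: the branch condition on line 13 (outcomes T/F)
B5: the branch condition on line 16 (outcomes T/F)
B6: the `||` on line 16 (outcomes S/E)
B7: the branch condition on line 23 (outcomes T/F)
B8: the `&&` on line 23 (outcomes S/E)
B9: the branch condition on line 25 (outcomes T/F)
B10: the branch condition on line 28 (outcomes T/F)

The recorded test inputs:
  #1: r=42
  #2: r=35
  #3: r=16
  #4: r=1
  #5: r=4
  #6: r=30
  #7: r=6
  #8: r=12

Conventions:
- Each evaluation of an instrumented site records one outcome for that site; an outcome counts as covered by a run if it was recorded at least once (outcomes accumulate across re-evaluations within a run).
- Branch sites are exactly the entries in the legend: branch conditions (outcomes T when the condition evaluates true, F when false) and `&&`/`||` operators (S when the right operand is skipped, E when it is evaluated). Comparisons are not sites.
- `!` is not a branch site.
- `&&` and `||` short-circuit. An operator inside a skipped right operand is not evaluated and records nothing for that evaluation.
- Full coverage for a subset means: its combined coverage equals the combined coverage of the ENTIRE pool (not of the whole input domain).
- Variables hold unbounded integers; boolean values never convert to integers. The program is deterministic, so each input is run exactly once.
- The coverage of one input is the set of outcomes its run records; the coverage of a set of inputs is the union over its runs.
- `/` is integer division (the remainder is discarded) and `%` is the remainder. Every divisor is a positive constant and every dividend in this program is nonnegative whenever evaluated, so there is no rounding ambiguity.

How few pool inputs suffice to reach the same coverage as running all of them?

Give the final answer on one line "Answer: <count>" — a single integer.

test 1 (r=42) hits B1=T, B2=F, B3=F, B5=T, B6=S, B7=T, B8=E, B9=T
test 2 (r=35) hits B1=T, B2=F, B3=F, B5=T, B6=S, B7=F, B8=E, B10=F
test 3 (r=16) hits B1=T, B2=T, B3=T, B4=T, B7=F, B8=E, B10=T
test 4 (r=1) hits B1=T, B2=T, B3=T, B4=T, B7=F, B8=S, B10=T
test 5 (r=4) hits B1=T, B2=T, B3=T, B4=T, B7=F, B8=S, B10=T
test 6 (r=30) hits B1=T, B2=T, B3=T, B4=T, B7=F, B8=E, B10=F
test 7 (r=6) hits B1=T, B2=T, B3=T, B4=T, B7=F, B8=S, B10=T
test 8 (r=12) hits B1=T, B2=T, B3=T, B4=T, B7=F, B8=E, B10=T
the full pool covers 15 outcomes: B1=T, B2=T, B2=F, B3=T, B3=F, B4=T, B5=T, B6=S, B7=T, B7=F, B8=S, B8=E, B9=T, B10=T, B10=F
no size-1 subset reaches all 15 outcomes (best union: 8/15)
no size-2 subset reaches all 15 outcomes (best union: 14/15)
inputs {1, 2, 4} (size 3) cover everything; no size-3 subset with a lexicographically smaller index list covers all 15

Answer: 3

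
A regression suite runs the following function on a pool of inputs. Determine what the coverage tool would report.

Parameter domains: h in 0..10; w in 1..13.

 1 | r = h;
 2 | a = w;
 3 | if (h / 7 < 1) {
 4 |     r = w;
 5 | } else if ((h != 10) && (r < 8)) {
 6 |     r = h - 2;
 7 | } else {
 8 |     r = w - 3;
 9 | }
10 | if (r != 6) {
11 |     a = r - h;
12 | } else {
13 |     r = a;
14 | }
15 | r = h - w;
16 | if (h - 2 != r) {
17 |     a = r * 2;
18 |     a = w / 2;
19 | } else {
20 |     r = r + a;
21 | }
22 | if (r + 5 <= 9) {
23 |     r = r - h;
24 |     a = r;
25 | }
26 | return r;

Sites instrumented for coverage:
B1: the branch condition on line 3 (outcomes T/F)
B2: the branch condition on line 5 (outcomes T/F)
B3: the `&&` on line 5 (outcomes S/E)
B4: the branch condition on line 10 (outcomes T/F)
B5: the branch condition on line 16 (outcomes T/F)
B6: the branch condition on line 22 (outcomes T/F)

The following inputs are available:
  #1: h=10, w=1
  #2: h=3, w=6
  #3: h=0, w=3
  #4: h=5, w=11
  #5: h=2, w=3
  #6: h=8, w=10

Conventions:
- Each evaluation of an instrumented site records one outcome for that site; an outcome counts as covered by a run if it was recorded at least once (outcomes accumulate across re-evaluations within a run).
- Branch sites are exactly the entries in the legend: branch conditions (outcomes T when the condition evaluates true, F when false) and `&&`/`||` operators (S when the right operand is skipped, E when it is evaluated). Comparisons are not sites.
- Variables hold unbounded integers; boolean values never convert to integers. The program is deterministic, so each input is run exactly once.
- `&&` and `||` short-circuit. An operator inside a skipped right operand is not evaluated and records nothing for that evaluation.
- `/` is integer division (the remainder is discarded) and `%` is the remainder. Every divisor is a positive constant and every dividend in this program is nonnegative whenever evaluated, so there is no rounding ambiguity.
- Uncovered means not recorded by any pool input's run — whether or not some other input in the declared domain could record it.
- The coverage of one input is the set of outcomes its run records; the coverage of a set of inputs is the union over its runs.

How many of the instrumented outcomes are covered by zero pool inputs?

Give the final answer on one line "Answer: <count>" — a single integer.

run #1 (h=10, w=1) records B1=F, B2=F, B3=S, B4=T, B5=T, B6=F
run #2 (h=3, w=6) records B1=T, B4=F, B5=T, B6=T
run #3 (h=0, w=3) records B1=T, B4=T, B5=T, B6=T
run #4 (h=5, w=11) records B1=T, B4=T, B5=T, B6=T
run #5 (h=2, w=3) records B1=T, B4=T, B5=T, B6=T
run #6 (h=8, w=10) records B1=F, B2=F, B3=E, B4=T, B5=T, B6=T
union over the pool: B1=T, B1=F, B2=F, B3=S, B3=E, B4=T, B4=F, B5=T, B6=T, B6=F
uncovered (2 of 12): B2=T, B5=F

Answer: 2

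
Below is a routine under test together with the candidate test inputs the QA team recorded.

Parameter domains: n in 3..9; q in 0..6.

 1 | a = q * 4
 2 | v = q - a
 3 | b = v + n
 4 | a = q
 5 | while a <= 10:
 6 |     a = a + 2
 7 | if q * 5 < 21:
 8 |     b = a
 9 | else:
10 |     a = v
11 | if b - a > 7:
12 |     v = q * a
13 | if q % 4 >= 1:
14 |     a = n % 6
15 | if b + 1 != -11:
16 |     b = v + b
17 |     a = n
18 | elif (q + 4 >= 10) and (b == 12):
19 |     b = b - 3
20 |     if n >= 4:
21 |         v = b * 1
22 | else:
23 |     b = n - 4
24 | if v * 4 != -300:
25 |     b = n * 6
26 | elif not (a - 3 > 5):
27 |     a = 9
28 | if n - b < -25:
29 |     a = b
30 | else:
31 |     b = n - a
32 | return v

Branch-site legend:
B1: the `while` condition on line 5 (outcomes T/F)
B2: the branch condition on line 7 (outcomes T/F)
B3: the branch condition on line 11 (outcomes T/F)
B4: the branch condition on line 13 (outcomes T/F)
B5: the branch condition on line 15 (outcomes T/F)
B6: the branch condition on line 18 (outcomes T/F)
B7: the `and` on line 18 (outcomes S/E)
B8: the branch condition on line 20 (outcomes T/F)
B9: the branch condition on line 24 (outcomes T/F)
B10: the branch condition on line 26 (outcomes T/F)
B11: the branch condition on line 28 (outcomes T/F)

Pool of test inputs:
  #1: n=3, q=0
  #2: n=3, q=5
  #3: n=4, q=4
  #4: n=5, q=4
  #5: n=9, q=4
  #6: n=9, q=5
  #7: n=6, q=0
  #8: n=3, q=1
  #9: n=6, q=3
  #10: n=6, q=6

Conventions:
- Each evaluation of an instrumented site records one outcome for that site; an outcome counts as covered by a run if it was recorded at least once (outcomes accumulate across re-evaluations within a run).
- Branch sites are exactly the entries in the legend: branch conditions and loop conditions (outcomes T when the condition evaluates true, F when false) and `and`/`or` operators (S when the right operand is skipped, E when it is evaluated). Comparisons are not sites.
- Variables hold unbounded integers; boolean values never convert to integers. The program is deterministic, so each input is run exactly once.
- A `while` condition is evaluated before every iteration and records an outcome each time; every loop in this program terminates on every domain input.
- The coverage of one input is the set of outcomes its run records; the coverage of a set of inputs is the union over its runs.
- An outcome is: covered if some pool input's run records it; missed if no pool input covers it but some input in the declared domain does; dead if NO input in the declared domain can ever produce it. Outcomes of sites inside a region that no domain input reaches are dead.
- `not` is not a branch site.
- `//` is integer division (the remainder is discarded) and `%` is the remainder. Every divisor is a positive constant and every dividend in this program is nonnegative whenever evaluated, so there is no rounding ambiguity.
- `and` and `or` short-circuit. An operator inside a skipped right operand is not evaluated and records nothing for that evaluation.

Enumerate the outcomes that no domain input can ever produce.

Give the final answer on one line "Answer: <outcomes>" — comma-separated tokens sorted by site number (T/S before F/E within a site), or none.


exhaustive pass over the 49-input domain:
  B6=T: never recorded by any domain input -> dead
  B8=T: never recorded by any domain input -> dead
  B8=F: never recorded by any domain input -> dead
  reachable outcomes have witnesses, e.g. B1=T (e.g. n=3, q=0), B1=F (e.g. n=3, q=0), B2=T (e.g. n=3, q=0), B2=F (e.g. n=3, q=5)
Answer: B6=T, B8=T, B8=F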